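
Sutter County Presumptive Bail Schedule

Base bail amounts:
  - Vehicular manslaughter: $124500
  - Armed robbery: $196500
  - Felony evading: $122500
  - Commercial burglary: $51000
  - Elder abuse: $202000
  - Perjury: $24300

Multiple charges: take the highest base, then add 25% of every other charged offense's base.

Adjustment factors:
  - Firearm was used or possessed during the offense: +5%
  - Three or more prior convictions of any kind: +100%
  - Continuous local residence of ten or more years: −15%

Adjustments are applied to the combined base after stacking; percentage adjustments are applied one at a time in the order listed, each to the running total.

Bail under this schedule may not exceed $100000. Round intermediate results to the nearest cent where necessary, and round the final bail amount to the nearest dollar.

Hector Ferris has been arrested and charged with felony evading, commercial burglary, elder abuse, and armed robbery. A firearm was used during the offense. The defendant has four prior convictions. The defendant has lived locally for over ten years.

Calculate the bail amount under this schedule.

Base amounts from the schedule: felony evading $122500; commercial burglary $51000; elder abuse $202000; armed robbery $196500.
Stacking rule: highest base plus 25% of each additional charge. Highest is elder abuse at $202000. Additional: $122500 × 25% = $30625; $51000 × 25% = $12750; $196500 × 25% = $49125. Combined base = $202000 + $92500 = $294500.
Firearm was used or possessed during the offense (+5%): $294500 × 1.05 = $309225.
Three or more prior convictions of any kind (+100%): $309225 × 2 = $618450.
Continuous local residence of ten or more years (−15%): $618450 × 0.85 = $525682.50.
Result $525682.50 exceeds the maximum of $100000; bail is capped at $100000.

$100000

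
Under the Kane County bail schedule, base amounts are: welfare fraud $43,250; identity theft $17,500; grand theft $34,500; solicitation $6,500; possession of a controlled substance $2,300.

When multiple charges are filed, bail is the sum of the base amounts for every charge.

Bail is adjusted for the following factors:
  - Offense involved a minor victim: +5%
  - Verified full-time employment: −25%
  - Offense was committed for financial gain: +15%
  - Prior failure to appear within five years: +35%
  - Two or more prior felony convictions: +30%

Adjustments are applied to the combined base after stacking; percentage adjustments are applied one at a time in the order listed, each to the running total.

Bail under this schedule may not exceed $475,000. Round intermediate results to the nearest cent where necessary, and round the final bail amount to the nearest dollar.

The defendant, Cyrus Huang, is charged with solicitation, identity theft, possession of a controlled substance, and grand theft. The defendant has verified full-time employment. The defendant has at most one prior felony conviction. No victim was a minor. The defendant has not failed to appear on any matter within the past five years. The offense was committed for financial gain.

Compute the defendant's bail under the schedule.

$52,440

Base amounts from the schedule: solicitation $6,500; identity theft $17,500; possession of a controlled substance $2,300; grand theft $34,500.
Stacking rule: sum of all bases. $6,500 + $17,500 + $2,300 + $34,500 = $60,800.
Verified full-time employment (−25%): $60,800 × 0.75 = $45,600.
Offense was committed for financial gain (+15%): $45,600 × 1.15 = $52,440.
$52,440 is within the $475,000 maximum.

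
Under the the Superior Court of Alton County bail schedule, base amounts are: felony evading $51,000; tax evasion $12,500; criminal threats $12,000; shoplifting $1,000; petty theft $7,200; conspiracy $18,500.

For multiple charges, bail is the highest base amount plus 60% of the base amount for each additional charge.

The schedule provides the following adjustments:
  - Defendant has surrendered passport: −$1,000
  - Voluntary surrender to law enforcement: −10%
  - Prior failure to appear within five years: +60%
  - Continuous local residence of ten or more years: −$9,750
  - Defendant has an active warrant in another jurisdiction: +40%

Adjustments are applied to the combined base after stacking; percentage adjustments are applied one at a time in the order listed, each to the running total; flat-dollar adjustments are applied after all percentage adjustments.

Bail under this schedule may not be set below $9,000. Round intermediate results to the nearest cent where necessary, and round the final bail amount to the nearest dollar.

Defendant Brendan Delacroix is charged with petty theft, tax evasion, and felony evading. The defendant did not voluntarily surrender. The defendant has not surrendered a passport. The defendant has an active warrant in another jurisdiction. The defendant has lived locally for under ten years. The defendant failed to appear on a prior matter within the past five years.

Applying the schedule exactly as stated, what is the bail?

Base amounts from the schedule: petty theft $7,200; tax evasion $12,500; felony evading $51,000.
Stacking rule: highest base plus 60% of each additional charge. Highest is felony evading at $51,000. Additional: $7,200 × 60% = $4,320; $12,500 × 60% = $7,500. Combined base = $51,000 + $11,820 = $62,820.
Prior failure to appear within five years (+60%): $62,820 × 1.6 = $100,512.
Defendant has an active warrant in another jurisdiction (+40%): $100,512 × 1.4 = $140,716.80.
$140,716.80 is at or above the $9,000 minimum.
Rounded to the nearest dollar: $140,717.

$140,717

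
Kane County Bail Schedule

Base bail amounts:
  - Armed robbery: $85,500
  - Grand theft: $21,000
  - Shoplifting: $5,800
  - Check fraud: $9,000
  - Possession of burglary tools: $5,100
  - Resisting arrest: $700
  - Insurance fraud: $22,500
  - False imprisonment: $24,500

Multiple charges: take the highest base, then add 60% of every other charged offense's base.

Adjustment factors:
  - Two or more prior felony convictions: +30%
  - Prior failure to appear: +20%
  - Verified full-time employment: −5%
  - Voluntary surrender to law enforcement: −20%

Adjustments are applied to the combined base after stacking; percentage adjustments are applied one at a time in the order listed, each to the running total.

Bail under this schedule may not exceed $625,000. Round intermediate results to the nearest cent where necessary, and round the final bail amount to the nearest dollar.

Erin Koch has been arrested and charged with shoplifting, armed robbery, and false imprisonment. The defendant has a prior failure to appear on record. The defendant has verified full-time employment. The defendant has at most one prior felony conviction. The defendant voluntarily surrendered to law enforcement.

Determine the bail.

$94,556

Base amounts from the schedule: shoplifting $5,800; armed robbery $85,500; false imprisonment $24,500.
Stacking rule: highest base plus 60% of each additional charge. Highest is armed robbery at $85,500. Additional: $5,800 × 60% = $3,480; $24,500 × 60% = $14,700. Combined base = $85,500 + $18,180 = $103,680.
Prior failure to appear (+20%): $103,680 × 1.2 = $124,416.
Verified full-time employment (−5%): $124,416 × 0.95 = $118,195.20.
Voluntary surrender to law enforcement (−20%): $118,195.20 × 0.8 = $94,556.16.
$94,556.16 is within the $625,000 maximum.
Rounded to the nearest dollar: $94,556.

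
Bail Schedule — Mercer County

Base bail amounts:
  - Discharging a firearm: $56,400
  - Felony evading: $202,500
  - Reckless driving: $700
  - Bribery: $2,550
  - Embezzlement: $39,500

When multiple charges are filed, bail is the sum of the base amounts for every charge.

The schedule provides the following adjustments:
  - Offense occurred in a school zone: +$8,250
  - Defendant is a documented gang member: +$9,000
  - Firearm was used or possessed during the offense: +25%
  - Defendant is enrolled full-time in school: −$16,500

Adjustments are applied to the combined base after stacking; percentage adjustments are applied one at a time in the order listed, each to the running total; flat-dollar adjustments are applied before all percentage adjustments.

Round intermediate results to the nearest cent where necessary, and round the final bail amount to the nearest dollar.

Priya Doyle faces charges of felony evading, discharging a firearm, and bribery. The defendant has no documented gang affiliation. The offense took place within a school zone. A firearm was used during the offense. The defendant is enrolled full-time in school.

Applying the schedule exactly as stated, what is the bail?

Base amounts from the schedule: felony evading $202,500; discharging a firearm $56,400; bribery $2,550.
Stacking rule: sum of all bases. $202,500 + $56,400 + $2,550 = $261,450.
Offense occurred in a school zone (+$8,250 flat): $261,450 + $8,250 = $269,700.
Defendant is enrolled full-time in school (−$16,500 flat): $269,700 − $16,500 = $253,200.
Firearm was used or possessed during the offense (+25%): $253,200 × 1.25 = $316,500.

$316,500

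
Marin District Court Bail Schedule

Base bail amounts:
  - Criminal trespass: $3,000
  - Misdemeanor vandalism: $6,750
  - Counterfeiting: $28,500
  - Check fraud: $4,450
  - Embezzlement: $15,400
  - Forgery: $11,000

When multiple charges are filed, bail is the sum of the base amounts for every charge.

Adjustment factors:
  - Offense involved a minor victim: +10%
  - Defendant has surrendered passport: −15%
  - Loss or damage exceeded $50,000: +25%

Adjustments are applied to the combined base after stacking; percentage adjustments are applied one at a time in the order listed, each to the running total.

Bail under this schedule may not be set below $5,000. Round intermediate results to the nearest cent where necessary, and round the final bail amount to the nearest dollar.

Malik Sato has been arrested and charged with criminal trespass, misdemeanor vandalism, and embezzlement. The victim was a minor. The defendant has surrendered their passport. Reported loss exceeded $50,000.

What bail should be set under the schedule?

Base amounts from the schedule: criminal trespass $3,000; misdemeanor vandalism $6,750; embezzlement $15,400.
Stacking rule: sum of all bases. $3,000 + $6,750 + $15,400 = $25,150.
Offense involved a minor victim (+10%): $25,150 × 1.1 = $27,665.
Defendant has surrendered passport (−15%): $27,665 × 0.85 = $23,515.25.
Loss or damage exceeded $50,000 (+25%): $23,515.25 × 1.25 = $29,394.06.
$29,394.06 is at or above the $5,000 minimum.
Rounded to the nearest dollar: $29,394.

$29,394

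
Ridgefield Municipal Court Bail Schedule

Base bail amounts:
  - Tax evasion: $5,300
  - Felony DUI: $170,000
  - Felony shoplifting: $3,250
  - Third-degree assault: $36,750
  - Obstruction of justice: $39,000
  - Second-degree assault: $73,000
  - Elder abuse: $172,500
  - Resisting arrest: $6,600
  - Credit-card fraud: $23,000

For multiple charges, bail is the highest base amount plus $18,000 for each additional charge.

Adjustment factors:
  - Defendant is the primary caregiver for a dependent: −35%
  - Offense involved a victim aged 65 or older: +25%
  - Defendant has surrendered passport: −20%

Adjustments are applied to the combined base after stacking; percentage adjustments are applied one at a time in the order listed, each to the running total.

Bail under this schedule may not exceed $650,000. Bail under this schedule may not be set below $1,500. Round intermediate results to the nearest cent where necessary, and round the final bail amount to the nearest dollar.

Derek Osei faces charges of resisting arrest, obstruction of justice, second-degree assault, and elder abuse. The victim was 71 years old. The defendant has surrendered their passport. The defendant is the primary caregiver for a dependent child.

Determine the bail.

$147,225

Base amounts from the schedule: resisting arrest $6,600; obstruction of justice $39,000; second-degree assault $73,000; elder abuse $172,500.
Stacking rule: highest base plus $18,000 per additional charge. Highest is elder abuse at $172,500; 3 additional charges → +$54,000. Combined base = $226,500.
Defendant is the primary caregiver for a dependent (−35%): $226,500 × 0.65 = $147,225.
Offense involved a victim aged 65 or older (+25%): $147,225 × 1.25 = $184,031.25.
Defendant has surrendered passport (−20%): $184,031.25 × 0.8 = $147,225.
$147,225 is within the $650,000 maximum.
$147,225 is at or above the $1,500 minimum.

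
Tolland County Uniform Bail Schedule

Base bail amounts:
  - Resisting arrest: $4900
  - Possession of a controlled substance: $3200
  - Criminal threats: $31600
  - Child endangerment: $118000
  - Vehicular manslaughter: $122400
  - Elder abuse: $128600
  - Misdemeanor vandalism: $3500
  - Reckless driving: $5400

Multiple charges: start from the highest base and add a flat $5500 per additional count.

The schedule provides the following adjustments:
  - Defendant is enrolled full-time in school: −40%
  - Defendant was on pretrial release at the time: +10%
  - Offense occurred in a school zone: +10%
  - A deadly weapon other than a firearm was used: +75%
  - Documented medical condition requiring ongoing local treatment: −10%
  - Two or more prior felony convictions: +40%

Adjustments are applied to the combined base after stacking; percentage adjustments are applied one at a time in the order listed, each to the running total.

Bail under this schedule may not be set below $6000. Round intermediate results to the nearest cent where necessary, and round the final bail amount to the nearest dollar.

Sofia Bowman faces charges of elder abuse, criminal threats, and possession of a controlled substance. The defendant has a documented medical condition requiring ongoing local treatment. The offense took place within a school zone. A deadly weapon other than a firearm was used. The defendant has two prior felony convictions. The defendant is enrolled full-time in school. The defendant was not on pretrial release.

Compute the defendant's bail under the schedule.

Base amounts from the schedule: elder abuse $128600; criminal threats $31600; possession of a controlled substance $3200.
Stacking rule: highest base plus $5500 per additional charge. Highest is elder abuse at $128600; 2 additional charges → +$11000. Combined base = $139600.
Defendant is enrolled full-time in school (−40%): $139600 × 0.6 = $83760.
Offense occurred in a school zone (+10%): $83760 × 1.1 = $92136.
A deadly weapon other than a firearm was used (+75%): $92136 × 1.75 = $161238.
Documented medical condition requiring ongoing local treatment (−10%): $161238 × 0.9 = $145114.20.
Two or more prior felony convictions (+40%): $145114.20 × 1.4 = $203159.88.
$203159.88 is at or above the $6000 minimum.
Rounded to the nearest dollar: $203160.

$203160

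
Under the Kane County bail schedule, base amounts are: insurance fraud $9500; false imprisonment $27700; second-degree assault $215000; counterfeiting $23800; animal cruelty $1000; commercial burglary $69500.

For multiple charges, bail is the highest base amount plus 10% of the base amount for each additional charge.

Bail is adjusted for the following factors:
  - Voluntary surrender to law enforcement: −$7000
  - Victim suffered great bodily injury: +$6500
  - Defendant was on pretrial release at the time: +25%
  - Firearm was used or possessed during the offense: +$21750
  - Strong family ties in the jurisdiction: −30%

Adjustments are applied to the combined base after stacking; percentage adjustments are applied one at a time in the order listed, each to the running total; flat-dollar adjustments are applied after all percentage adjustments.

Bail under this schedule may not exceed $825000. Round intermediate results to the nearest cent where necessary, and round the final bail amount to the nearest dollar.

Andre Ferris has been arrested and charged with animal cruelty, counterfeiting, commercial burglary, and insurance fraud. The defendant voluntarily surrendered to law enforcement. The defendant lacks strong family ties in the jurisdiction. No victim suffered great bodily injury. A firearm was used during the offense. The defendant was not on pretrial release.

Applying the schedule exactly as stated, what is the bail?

Base amounts from the schedule: animal cruelty $1000; counterfeiting $23800; commercial burglary $69500; insurance fraud $9500.
Stacking rule: highest base plus 10% of each additional charge. Highest is commercial burglary at $69500. Additional: $1000 × 10% = $100; $23800 × 10% = $2380; $9500 × 10% = $950. Combined base = $69500 + $3430 = $72930.
Voluntary surrender to law enforcement (−$7000 flat): $72930 − $7000 = $65930.
Firearm was used or possessed during the offense (+$21750 flat): $65930 + $21750 = $87680.
$87680 is within the $825000 maximum.

$87680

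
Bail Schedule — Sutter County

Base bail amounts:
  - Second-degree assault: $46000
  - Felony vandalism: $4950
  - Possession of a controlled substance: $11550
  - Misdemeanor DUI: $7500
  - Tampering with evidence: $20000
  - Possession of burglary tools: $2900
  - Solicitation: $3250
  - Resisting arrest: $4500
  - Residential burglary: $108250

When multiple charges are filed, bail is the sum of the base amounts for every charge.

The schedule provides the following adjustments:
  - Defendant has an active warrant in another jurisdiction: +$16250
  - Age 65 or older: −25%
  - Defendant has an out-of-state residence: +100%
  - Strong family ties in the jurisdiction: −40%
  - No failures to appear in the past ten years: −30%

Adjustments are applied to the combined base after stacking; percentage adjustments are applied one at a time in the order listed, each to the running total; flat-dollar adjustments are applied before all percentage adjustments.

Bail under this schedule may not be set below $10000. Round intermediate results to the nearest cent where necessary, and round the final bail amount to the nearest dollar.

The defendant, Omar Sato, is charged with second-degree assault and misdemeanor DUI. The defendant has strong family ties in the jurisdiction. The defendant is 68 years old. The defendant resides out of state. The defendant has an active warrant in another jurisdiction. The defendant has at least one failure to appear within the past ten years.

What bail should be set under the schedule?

Base amounts from the schedule: second-degree assault $46000; misdemeanor DUI $7500.
Stacking rule: sum of all bases. $46000 + $7500 = $53500.
Defendant has an active warrant in another jurisdiction (+$16250 flat): $53500 + $16250 = $69750.
Age 65 or older (−25%): $69750 × 0.75 = $52312.50.
Defendant has an out-of-state residence (+100%): $52312.50 × 2 = $104625.
Strong family ties in the jurisdiction (−40%): $104625 × 0.6 = $62775.
$62775 is at or above the $10000 minimum.

$62775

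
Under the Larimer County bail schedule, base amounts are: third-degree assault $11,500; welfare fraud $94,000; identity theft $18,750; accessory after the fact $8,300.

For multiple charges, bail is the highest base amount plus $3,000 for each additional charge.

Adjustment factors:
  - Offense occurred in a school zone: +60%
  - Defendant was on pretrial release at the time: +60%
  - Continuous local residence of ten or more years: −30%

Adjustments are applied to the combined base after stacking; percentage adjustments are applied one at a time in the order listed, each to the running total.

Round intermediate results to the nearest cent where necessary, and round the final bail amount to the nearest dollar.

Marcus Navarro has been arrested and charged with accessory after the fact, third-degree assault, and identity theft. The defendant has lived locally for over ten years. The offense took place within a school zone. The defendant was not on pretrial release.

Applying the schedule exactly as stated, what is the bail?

Base amounts from the schedule: accessory after the fact $8,300; third-degree assault $11,500; identity theft $18,750.
Stacking rule: highest base plus $3,000 per additional charge. Highest is identity theft at $18,750; 2 additional charges → +$6,000. Combined base = $24,750.
Offense occurred in a school zone (+60%): $24,750 × 1.6 = $39,600.
Continuous local residence of ten or more years (−30%): $39,600 × 0.7 = $27,720.

$27,720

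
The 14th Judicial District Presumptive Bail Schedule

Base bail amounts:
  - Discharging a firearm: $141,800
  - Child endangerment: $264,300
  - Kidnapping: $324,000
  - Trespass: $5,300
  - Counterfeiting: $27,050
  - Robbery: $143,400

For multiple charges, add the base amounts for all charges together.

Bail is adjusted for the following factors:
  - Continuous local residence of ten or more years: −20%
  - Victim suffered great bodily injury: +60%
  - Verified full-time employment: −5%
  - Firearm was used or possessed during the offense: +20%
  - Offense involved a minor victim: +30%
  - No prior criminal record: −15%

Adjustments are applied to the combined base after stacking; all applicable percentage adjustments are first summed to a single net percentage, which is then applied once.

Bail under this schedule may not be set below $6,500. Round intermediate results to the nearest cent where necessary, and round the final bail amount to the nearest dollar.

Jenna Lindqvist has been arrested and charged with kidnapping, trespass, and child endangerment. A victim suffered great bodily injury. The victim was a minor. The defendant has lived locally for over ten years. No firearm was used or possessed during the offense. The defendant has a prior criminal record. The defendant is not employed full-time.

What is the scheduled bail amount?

$1,009,120

Base amounts from the schedule: kidnapping $324,000; trespass $5,300; child endangerment $264,300.
Stacking rule: sum of all bases. $324,000 + $5,300 + $264,300 = $593,600.
Net percentage adjustment: −20% +60% +30% = +70%. $593,600 × 1.7 = $1,009,120.
$1,009,120 is at or above the $6,500 minimum.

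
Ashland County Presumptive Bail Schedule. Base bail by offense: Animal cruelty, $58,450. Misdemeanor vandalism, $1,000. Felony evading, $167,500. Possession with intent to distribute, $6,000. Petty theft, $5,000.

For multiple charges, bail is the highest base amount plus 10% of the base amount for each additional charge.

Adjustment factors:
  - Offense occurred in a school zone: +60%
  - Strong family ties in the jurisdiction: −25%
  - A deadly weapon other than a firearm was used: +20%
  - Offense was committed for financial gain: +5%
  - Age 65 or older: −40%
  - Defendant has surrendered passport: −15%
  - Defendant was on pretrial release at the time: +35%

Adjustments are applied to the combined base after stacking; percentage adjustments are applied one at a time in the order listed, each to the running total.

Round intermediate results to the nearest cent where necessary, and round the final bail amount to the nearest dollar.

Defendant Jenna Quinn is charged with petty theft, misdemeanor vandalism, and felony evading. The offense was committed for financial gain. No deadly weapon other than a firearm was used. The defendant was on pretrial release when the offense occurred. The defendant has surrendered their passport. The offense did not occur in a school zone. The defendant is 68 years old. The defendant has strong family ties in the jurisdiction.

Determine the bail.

$91,143

Base amounts from the schedule: petty theft $5,000; misdemeanor vandalism $1,000; felony evading $167,500.
Stacking rule: highest base plus 10% of each additional charge. Highest is felony evading at $167,500. Additional: $5,000 × 10% = $500; $1,000 × 10% = $100. Combined base = $167,500 + $600 = $168,100.
Strong family ties in the jurisdiction (−25%): $168,100 × 0.75 = $126,075.
Offense was committed for financial gain (+5%): $126,075 × 1.05 = $132,378.75.
Age 65 or older (−40%): $132,378.75 × 0.6 = $79,427.25.
Defendant has surrendered passport (−15%): $79,427.25 × 0.85 = $67,513.16.
Defendant was on pretrial release at the time (+35%): $67,513.16 × 1.35 = $91,142.77.
Rounded to the nearest dollar: $91,143.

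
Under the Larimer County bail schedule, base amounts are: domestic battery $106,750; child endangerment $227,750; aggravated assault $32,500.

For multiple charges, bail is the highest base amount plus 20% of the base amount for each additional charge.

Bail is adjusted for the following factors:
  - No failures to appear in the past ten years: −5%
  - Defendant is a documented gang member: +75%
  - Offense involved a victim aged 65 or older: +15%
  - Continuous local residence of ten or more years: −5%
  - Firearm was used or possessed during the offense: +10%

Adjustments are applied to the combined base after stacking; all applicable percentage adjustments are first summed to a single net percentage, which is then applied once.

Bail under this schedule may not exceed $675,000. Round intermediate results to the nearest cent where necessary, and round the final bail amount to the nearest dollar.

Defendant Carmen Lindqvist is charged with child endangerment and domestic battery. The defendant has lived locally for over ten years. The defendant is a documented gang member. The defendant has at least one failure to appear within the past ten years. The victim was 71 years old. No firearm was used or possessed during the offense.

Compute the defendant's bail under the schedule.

Base amounts from the schedule: child endangerment $227,750; domestic battery $106,750.
Stacking rule: highest base plus 20% of each additional charge. Highest is child endangerment at $227,750. Additional: $106,750 × 20% = $21,350. Combined base = $227,750 + $21,350 = $249,100.
Net percentage adjustment: +75% +15% −5% = +85%. $249,100 × 1.85 = $460,835.
$460,835 is within the $675,000 maximum.

$460,835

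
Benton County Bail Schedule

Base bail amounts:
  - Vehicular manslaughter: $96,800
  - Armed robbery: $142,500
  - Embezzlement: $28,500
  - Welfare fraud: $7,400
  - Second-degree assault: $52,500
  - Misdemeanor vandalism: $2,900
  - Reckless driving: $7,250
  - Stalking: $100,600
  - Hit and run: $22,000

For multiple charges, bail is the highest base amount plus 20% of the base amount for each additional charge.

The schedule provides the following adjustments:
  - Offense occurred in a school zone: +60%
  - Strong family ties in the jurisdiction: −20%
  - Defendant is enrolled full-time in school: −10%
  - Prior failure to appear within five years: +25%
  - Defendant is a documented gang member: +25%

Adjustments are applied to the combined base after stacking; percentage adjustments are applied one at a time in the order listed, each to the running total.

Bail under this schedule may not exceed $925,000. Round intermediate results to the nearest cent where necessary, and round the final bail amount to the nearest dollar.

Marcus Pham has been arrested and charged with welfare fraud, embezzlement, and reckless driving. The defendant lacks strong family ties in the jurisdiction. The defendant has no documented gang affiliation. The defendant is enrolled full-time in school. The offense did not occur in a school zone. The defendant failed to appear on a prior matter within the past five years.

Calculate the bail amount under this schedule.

$35,359

Base amounts from the schedule: welfare fraud $7,400; embezzlement $28,500; reckless driving $7,250.
Stacking rule: highest base plus 20% of each additional charge. Highest is embezzlement at $28,500. Additional: $7,400 × 20% = $1,480; $7,250 × 20% = $1,450. Combined base = $28,500 + $2,930 = $31,430.
Defendant is enrolled full-time in school (−10%): $31,430 × 0.9 = $28,287.
Prior failure to appear within five years (+25%): $28,287 × 1.25 = $35,358.75.
$35,358.75 is within the $925,000 maximum.
Rounded to the nearest dollar: $35,359.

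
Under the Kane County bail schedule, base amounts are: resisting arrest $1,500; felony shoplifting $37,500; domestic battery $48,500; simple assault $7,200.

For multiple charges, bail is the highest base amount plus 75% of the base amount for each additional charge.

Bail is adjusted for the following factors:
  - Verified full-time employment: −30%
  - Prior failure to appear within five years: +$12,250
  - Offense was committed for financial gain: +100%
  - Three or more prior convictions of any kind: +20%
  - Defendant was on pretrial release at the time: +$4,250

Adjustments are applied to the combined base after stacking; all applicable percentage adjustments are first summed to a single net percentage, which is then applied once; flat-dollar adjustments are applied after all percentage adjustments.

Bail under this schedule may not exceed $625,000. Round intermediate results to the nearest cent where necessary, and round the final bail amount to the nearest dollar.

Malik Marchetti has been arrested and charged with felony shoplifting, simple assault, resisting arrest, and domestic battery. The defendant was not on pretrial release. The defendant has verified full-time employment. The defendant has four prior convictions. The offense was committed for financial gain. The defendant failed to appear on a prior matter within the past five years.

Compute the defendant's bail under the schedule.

$170,235

Base amounts from the schedule: felony shoplifting $37,500; simple assault $7,200; resisting arrest $1,500; domestic battery $48,500.
Stacking rule: highest base plus 75% of each additional charge. Highest is domestic battery at $48,500. Additional: $37,500 × 75% = $28,125; $7,200 × 75% = $5,400; $1,500 × 75% = $1,125. Combined base = $48,500 + $34,650 = $83,150.
Net percentage adjustment: −30% +100% +20% = +90%. $83,150 × 1.9 = $157,985.
Prior failure to appear within five years (+$12,250 flat): $157,985 + $12,250 = $170,235.
$170,235 is within the $625,000 maximum.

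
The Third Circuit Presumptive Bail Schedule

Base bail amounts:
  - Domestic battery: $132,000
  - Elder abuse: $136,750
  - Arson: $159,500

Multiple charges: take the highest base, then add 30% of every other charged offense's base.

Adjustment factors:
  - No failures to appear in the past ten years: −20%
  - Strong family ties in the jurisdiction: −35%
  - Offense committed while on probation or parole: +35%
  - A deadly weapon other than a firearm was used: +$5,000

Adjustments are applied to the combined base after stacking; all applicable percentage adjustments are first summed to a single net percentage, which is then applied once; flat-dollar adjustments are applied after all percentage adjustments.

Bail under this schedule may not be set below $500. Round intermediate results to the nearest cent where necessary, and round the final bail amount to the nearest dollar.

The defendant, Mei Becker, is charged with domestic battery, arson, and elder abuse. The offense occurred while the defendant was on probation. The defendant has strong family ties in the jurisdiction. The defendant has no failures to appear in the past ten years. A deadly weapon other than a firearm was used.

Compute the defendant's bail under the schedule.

Base amounts from the schedule: domestic battery $132,000; arson $159,500; elder abuse $136,750.
Stacking rule: highest base plus 30% of each additional charge. Highest is arson at $159,500. Additional: $132,000 × 30% = $39,600; $136,750 × 30% = $41,025. Combined base = $159,500 + $80,625 = $240,125.
Net percentage adjustment: −20% −35% +35% = −20%. $240,125 × 0.8 = $192,100.
A deadly weapon other than a firearm was used (+$5,000 flat): $192,100 + $5,000 = $197,100.
$197,100 is at or above the $500 minimum.

$197,100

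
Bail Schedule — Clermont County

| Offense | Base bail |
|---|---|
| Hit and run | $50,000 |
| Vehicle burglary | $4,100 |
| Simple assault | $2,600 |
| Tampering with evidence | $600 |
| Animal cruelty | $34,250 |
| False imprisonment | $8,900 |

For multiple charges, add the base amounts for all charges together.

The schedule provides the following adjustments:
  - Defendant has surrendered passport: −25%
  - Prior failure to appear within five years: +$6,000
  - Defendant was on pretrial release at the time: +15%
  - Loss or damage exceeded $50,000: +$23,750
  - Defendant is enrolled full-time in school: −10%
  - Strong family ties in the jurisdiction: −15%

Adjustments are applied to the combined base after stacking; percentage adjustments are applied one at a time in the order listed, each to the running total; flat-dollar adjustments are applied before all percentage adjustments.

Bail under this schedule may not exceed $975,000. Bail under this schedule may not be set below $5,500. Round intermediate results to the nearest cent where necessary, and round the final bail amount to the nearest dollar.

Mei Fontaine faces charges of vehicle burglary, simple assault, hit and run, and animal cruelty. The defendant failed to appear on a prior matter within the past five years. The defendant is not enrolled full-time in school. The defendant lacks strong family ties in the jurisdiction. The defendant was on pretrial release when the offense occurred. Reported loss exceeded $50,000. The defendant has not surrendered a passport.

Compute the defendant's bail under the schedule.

$138,805

Base amounts from the schedule: vehicle burglary $4,100; simple assault $2,600; hit and run $50,000; animal cruelty $34,250.
Stacking rule: sum of all bases. $4,100 + $2,600 + $50,000 + $34,250 = $90,950.
Prior failure to appear within five years (+$6,000 flat): $90,950 + $6,000 = $96,950.
Loss or damage exceeded $50,000 (+$23,750 flat): $96,950 + $23,750 = $120,700.
Defendant was on pretrial release at the time (+15%): $120,700 × 1.15 = $138,805.
$138,805 is within the $975,000 maximum.
$138,805 is at or above the $5,500 minimum.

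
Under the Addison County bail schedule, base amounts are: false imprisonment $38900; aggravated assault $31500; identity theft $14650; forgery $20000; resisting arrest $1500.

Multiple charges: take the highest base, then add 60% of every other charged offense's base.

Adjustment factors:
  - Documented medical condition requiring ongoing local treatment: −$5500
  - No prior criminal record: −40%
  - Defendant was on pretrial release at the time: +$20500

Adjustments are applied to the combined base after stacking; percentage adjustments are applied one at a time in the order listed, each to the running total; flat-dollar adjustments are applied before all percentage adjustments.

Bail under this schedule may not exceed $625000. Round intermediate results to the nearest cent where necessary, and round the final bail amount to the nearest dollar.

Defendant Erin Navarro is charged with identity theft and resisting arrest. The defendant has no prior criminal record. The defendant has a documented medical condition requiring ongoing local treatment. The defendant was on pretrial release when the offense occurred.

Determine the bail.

$18330

Base amounts from the schedule: identity theft $14650; resisting arrest $1500.
Stacking rule: highest base plus 60% of each additional charge. Highest is identity theft at $14650. Additional: $1500 × 60% = $900. Combined base = $14650 + $900 = $15550.
Documented medical condition requiring ongoing local treatment (−$5500 flat): $15550 − $5500 = $10050.
Defendant was on pretrial release at the time (+$20500 flat): $10050 + $20500 = $30550.
No prior criminal record (−40%): $30550 × 0.6 = $18330.
$18330 is within the $625000 maximum.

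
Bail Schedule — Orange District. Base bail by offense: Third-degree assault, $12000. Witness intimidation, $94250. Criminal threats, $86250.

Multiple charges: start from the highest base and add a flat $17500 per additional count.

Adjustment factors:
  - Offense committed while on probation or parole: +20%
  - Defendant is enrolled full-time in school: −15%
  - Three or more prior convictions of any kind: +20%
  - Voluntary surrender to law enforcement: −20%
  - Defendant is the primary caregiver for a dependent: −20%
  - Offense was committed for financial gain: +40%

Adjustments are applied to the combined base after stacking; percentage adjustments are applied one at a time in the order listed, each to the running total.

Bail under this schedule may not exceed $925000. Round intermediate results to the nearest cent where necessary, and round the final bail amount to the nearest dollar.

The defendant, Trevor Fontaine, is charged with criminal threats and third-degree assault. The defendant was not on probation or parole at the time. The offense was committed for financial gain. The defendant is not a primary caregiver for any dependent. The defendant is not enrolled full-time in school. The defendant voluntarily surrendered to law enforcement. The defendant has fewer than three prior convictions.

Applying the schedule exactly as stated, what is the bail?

Base amounts from the schedule: criminal threats $86250; third-degree assault $12000.
Stacking rule: highest base plus $17500 per additional charge. Highest is criminal threats at $86250; 1 additional charge → +$17500. Combined base = $103750.
Voluntary surrender to law enforcement (−20%): $103750 × 0.8 = $83000.
Offense was committed for financial gain (+40%): $83000 × 1.4 = $116200.
$116200 is within the $925000 maximum.

$116200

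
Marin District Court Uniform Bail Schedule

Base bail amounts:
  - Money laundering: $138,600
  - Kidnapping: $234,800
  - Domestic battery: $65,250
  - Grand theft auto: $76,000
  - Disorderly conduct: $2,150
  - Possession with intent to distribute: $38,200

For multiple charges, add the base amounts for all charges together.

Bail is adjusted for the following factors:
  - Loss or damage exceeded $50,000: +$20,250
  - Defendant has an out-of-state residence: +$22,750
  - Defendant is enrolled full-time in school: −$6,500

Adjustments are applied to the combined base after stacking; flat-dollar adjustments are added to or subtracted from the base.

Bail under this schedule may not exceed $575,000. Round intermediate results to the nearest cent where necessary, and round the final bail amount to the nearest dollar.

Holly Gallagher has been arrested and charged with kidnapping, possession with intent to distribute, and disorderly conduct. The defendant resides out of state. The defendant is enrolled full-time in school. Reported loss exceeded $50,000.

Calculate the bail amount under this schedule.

Base amounts from the schedule: kidnapping $234,800; possession with intent to distribute $38,200; disorderly conduct $2,150.
Stacking rule: sum of all bases. $234,800 + $38,200 + $2,150 = $275,150.
Loss or damage exceeded $50,000 (+$20,250 flat): $275,150 + $20,250 = $295,400.
Defendant has an out-of-state residence (+$22,750 flat): $295,400 + $22,750 = $318,150.
Defendant is enrolled full-time in school (−$6,500 flat): $318,150 − $6,500 = $311,650.
$311,650 is within the $575,000 maximum.

$311,650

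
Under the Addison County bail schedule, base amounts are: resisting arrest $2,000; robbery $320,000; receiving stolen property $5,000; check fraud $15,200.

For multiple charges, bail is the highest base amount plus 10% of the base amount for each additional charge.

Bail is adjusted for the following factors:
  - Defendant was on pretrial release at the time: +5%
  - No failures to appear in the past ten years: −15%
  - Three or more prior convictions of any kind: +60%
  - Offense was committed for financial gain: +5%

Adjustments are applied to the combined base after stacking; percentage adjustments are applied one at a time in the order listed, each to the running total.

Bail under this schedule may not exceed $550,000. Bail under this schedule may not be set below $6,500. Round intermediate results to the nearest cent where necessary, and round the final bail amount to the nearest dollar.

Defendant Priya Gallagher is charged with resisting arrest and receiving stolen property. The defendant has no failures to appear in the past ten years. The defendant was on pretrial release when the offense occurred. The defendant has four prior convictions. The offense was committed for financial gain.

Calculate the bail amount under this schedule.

$7,797

Base amounts from the schedule: resisting arrest $2,000; receiving stolen property $5,000.
Stacking rule: highest base plus 10% of each additional charge. Highest is receiving stolen property at $5,000. Additional: $2,000 × 10% = $200. Combined base = $5,000 + $200 = $5,200.
Defendant was on pretrial release at the time (+5%): $5,200 × 1.05 = $5,460.
No failures to appear in the past ten years (−15%): $5,460 × 0.85 = $4,641.
Three or more prior convictions of any kind (+60%): $4,641 × 1.6 = $7,425.60.
Offense was committed for financial gain (+5%): $7,425.60 × 1.05 = $7,796.88.
$7,796.88 is within the $550,000 maximum.
$7,796.88 is at or above the $6,500 minimum.
Rounded to the nearest dollar: $7,797.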